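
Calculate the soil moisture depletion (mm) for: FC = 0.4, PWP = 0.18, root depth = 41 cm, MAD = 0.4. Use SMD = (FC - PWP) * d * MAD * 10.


SMD = (FC - PWP) * d * MAD * 10
SMD = (0.4 - 0.18) * 41 * 0.4 * 10
SMD = 0.2200 * 41 * 0.4 * 10

36.0800 mm


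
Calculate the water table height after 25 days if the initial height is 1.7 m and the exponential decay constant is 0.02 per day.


m = m0 * exp(-k*t)
m = 1.7 * exp(-0.02 * 25)
m = 1.7 * exp(-0.5000)

1.0311 m


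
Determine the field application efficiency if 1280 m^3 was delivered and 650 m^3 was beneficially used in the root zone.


Ea = V_root / V_field * 100 = 650 / 1280 * 100 = 50.7812%

50.7812 %


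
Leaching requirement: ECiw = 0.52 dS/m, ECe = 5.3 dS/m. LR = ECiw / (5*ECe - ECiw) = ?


LR = ECiw / (5*ECe - ECiw)
LR = 0.52 / (5*5.3 - 0.52)
LR = 0.52 / 25.9800

0.0200


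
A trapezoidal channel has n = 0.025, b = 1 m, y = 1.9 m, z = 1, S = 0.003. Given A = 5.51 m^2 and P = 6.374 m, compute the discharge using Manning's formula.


R = A/P = 5.51/6.374 = 0.864449
Q = (1/0.025) * 5.51 * 0.864449^(2/3) * 0.003^0.5

10.9546 m^3/s


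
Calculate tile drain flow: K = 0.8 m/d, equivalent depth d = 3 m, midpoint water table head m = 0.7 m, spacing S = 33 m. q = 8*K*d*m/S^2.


q = 8*K*d*m/S^2
q = 8*0.8*3*0.7/33^2
q = 13.4400 / 1089

0.0123 m/d


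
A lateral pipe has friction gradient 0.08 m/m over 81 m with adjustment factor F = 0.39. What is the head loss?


hf = J * L * F = 0.08 * 81 * 0.39 = 2.5272 m

2.5272 m


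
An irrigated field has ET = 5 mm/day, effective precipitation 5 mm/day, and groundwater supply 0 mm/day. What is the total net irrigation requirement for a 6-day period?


Daily deficit = ET - Pe - GW = 5 - 5 - 0 = 0 mm/day
NIR = 0 * 6 = 0 mm

0 mm


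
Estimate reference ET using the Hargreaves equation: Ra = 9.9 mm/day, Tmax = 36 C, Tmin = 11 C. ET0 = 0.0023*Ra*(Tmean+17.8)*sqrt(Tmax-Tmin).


Tmean = (Tmax + Tmin)/2 = (36 + 11)/2 = 23.5
ET0 = 0.0023 * 9.9 * (23.5 + 17.8) * sqrt(36 - 11)
ET0 = 0.0023 * 9.9 * 41.3 * 5.000000

4.7020 mm/day


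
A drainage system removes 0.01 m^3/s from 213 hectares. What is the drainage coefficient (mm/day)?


DC = Q * 86400 / (A * 10000) * 1000
DC = 0.01 * 86400 / (213 * 10000) * 1000
DC = 864000.0000 / 2130000

0.4056 mm/day


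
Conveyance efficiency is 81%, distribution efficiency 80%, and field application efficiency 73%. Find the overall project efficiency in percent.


Ec = 0.81, Eb = 0.8, Ea = 0.73
E = 0.81 * 0.8 * 0.73 * 100 = 47.3040%

47.3040 %


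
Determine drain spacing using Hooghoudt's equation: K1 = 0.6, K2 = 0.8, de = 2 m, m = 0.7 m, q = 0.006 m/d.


S^2 = 8*K2*de*m/q + 4*K1*m^2/q
S^2 = 8*0.8*2*0.7/0.006 + 4*0.6*0.7^2/0.006
S = sqrt(1689.3333)

41.1015 m


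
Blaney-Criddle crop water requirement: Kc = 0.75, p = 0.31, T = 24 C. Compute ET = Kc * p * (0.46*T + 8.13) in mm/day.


ET = Kc * p * (0.46*T + 8.13)
ET = 0.75 * 0.31 * (0.46*24 + 8.13)
ET = 0.75 * 0.31 * 19.1700

4.4570 mm/day


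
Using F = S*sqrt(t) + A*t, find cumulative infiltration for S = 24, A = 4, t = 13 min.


F = S*sqrt(t) + A*t
F = 24*sqrt(13) + 4*13
F = 24*3.605551 + 52

138.5332 mm


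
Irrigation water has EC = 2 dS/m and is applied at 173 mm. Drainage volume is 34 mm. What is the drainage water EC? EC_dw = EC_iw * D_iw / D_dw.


EC_dw = EC_iw * D_iw / D_dw
EC_dw = 2 * 173 / 34
EC_dw = 346 / 34

10.1765 dS/m


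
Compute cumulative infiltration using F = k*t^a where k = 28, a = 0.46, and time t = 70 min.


F = k * t^a = 28 * 70^0.46
F = 28 * 7.059031

197.6529 mm


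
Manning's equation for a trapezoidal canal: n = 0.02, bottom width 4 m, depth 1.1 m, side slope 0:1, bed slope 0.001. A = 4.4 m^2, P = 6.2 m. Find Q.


R = A/P = 4.4/6.2 = 0.709677
Q = (1/0.02) * 4.4 * 0.709677^(2/3) * 0.001^0.5

5.5352 m^3/s


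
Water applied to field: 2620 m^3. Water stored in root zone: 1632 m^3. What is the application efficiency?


Ea = V_root / V_field * 100 = 1632 / 2620 * 100 = 62.2901%

62.2901 %


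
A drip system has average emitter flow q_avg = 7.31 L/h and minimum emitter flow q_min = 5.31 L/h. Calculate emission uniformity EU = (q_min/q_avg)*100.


EU = (q_min/q_avg)*100 = (5.31/7.31)*100 = 72.6402%

72.6402 %


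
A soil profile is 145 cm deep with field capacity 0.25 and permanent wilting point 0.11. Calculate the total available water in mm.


AWC = (FC - PWP) * d * 10
AWC = (0.25 - 0.11) * 145 * 10
AWC = 0.1400 * 145 * 10

203.0000 mm


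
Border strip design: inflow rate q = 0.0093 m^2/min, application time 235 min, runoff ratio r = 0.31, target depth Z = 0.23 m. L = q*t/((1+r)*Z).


L = q*t/((1+r)*Z)
L = 0.0093*235/((1+0.31)*0.23)
L = 2.1855/0.3013

7.2536 m


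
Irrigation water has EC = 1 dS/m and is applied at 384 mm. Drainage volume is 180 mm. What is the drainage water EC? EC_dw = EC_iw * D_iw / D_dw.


EC_dw = EC_iw * D_iw / D_dw
EC_dw = 1 * 384 / 180
EC_dw = 384 / 180

2.1333 dS/m


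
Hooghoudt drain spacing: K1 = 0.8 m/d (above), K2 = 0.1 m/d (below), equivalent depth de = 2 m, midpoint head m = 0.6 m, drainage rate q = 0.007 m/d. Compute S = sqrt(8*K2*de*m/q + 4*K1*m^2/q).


S^2 = 8*K2*de*m/q + 4*K1*m^2/q
S^2 = 8*0.1*2*0.6/0.007 + 4*0.8*0.6^2/0.007
S = sqrt(301.7143)

17.3699 m


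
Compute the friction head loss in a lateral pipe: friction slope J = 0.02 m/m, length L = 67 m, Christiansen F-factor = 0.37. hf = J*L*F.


hf = J * L * F = 0.02 * 67 * 0.37 = 0.4958 m

0.4958 m


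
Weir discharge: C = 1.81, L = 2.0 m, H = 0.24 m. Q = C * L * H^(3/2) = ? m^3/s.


Q = C * L * H^(3/2) = 1.81 * 2.0 * 0.24^1.5 = 1.81 * 2.0 * 0.117576

0.4256 m^3/s


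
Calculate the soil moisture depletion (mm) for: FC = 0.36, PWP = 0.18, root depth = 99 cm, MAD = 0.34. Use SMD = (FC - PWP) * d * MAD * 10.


SMD = (FC - PWP) * d * MAD * 10
SMD = (0.36 - 0.18) * 99 * 0.34 * 10
SMD = 0.1800 * 99 * 0.34 * 10

60.5880 mm


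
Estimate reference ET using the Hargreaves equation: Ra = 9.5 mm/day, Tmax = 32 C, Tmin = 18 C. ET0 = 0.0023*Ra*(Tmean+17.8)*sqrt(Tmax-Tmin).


Tmean = (Tmax + Tmin)/2 = (32 + 18)/2 = 25.0
ET0 = 0.0023 * 9.5 * (25.0 + 17.8) * sqrt(32 - 18)
ET0 = 0.0023 * 9.5 * 42.8 * 3.741657

3.4991 mm/day


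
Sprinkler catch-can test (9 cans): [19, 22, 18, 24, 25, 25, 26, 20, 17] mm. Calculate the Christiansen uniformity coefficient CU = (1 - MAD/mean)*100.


mean = 21.777778 mm
MAD = 2.913580 mm
CU = (1 - 2.913580/21.777778)*100

86.6213 %


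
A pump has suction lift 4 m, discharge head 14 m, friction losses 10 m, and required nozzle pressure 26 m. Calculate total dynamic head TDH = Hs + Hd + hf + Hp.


TDH = Hs + Hd + hf + Hp = 4 + 14 + 10 + 26 = 54

54 m


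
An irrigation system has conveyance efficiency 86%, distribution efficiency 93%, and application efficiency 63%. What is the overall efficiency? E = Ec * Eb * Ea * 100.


Ec = 0.86, Eb = 0.93, Ea = 0.63
E = 0.86 * 0.93 * 0.63 * 100 = 50.3874%

50.3874 %


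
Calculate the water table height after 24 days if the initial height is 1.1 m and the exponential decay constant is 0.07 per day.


m = m0 * exp(-k*t)
m = 1.1 * exp(-0.07 * 24)
m = 1.1 * exp(-1.6800)

0.2050 m


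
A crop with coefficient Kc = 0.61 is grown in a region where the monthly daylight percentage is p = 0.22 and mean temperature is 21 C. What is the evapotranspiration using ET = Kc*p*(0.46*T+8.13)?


ET = Kc * p * (0.46*T + 8.13)
ET = 0.61 * 0.22 * (0.46*21 + 8.13)
ET = 0.61 * 0.22 * 17.7900

2.3874 mm/day


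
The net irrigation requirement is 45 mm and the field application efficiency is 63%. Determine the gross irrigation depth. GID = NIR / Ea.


Ea = 63% = 0.63
GID = NIR / Ea = 45 / 0.63 = 71.4286 mm

71.4286 mm


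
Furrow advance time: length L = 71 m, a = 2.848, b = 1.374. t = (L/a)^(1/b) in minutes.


t = (L/a)^(1/b)
t = (71/2.848)^(1/1.374)
t = 24.929775^(1/1.374)

10.3881 min


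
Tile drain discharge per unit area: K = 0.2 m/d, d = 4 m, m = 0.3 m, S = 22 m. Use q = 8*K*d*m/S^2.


q = 8*K*d*m/S^2
q = 8*0.2*4*0.3/22^2
q = 1.9200 / 484

0.0040 m/d


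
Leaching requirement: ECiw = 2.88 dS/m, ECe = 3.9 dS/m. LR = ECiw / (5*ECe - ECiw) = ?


LR = ECiw / (5*ECe - ECiw)
LR = 2.88 / (5*3.9 - 2.88)
LR = 2.88 / 16.6200

0.1733


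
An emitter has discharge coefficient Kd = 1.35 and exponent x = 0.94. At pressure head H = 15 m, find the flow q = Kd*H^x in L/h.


q = Kd * H^x = 1.35 * 15^0.94 = 1.35 * 12.750458

17.2131 L/h


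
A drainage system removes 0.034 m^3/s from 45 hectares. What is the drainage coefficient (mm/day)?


DC = Q * 86400 / (A * 10000) * 1000
DC = 0.034 * 86400 / (45 * 10000) * 1000
DC = 2937600.0000 / 450000

6.5280 mm/day


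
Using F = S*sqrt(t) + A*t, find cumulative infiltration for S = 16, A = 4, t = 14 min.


F = S*sqrt(t) + A*t
F = 16*sqrt(14) + 4*14
F = 16*3.741657 + 56

115.8665 mm


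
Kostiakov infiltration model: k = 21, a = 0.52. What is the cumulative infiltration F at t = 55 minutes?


F = k * t^a = 21 * 55^0.52
F = 21 * 8.035050

168.7361 mm


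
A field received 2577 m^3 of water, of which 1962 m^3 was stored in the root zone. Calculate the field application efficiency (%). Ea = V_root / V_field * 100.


Ea = V_root / V_field * 100 = 1962 / 2577 * 100 = 76.1350%

76.1350 %


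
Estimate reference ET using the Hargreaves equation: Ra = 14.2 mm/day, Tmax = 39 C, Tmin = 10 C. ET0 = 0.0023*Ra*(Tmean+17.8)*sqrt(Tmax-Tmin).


Tmean = (Tmax + Tmin)/2 = (39 + 10)/2 = 24.5
ET0 = 0.0023 * 14.2 * (24.5 + 17.8) * sqrt(39 - 10)
ET0 = 0.0023 * 14.2 * 42.3 * 5.385165

7.4397 mm/day


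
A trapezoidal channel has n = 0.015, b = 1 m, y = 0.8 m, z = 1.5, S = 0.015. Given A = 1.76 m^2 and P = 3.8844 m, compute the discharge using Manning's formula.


R = A/P = 1.76/3.8844 = 0.453094
Q = (1/0.015) * 1.76 * 0.453094^(2/3) * 0.015^0.5

8.4773 m^3/s


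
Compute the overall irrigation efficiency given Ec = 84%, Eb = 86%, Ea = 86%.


Ec = 0.84, Eb = 0.86, Ea = 0.86
E = 0.84 * 0.86 * 0.86 * 100 = 62.1264%

62.1264 %


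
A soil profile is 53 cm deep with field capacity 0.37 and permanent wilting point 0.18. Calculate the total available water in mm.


AWC = (FC - PWP) * d * 10
AWC = (0.37 - 0.18) * 53 * 10
AWC = 0.1900 * 53 * 10

100.7000 mm


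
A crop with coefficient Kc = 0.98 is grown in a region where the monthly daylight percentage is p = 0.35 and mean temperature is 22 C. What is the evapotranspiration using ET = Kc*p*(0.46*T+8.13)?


ET = Kc * p * (0.46*T + 8.13)
ET = 0.98 * 0.35 * (0.46*22 + 8.13)
ET = 0.98 * 0.35 * 18.2500

6.2597 mm/day


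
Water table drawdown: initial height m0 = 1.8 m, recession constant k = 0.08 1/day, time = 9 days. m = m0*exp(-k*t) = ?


m = m0 * exp(-k*t)
m = 1.8 * exp(-0.08 * 9)
m = 1.8 * exp(-0.7200)

0.8762 m


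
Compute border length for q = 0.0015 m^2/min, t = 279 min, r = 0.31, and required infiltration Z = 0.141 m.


L = q*t/((1+r)*Z)
L = 0.0015*279/((1+0.31)*0.141)
L = 0.4185/0.18471

2.2657 m


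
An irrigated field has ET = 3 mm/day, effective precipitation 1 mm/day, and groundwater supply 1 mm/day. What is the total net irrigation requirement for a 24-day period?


Daily deficit = ET - Pe - GW = 3 - 1 - 1 = 1 mm/day
NIR = 1 * 24 = 24 mm

24.0000 mm


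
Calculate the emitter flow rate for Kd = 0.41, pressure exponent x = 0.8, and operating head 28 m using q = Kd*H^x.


q = Kd * H^x = 0.41 * 28^0.8 = 0.41 * 14.378925

5.8954 L/h


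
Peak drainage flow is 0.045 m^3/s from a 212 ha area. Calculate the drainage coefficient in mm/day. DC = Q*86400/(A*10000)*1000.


DC = Q * 86400 / (A * 10000) * 1000
DC = 0.045 * 86400 / (212 * 10000) * 1000
DC = 3888000.0000 / 2120000

1.8340 mm/day


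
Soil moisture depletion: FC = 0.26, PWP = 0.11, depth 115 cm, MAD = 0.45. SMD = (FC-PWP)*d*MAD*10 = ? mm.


SMD = (FC - PWP) * d * MAD * 10
SMD = (0.26 - 0.11) * 115 * 0.45 * 10
SMD = 0.1500 * 115 * 0.45 * 10

77.6250 mm


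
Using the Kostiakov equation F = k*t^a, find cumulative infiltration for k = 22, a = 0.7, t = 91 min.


F = k * t^a = 22 * 91^0.7
F = 22 * 23.514133

517.3109 mm


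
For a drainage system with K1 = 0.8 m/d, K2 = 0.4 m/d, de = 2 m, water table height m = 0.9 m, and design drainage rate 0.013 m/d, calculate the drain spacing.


S^2 = 8*K2*de*m/q + 4*K1*m^2/q
S^2 = 8*0.4*2*0.9/0.013 + 4*0.8*0.9^2/0.013
S = sqrt(642.4615)

25.3468 m


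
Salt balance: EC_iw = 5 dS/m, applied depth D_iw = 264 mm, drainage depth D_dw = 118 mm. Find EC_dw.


EC_dw = EC_iw * D_iw / D_dw
EC_dw = 5 * 264 / 118
EC_dw = 1320 / 118

11.1864 dS/m


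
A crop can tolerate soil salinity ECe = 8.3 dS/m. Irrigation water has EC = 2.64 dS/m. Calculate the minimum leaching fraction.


LR = ECiw / (5*ECe - ECiw)
LR = 2.64 / (5*8.3 - 2.64)
LR = 2.64 / 38.8600

0.0679


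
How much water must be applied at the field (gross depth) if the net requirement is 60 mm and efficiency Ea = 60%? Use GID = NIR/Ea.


Ea = 60% = 0.6
GID = NIR / Ea = 60 / 0.6 = 100.0000 mm

100.0000 mm


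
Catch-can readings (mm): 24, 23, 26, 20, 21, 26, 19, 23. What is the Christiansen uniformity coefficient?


mean = 22.750000 mm
MAD = 2.062500 mm
CU = (1 - 2.062500/22.750000)*100

90.9341 %


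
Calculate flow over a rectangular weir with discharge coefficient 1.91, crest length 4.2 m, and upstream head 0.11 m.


Q = C * L * H^(3/2) = 1.91 * 4.2 * 0.11^1.5 = 1.91 * 4.2 * 0.036483

0.2927 m^3/s


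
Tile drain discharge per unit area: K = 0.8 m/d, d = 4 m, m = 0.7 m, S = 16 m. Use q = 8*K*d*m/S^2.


q = 8*K*d*m/S^2
q = 8*0.8*4*0.7/16^2
q = 17.9200 / 256

0.0700 m/d


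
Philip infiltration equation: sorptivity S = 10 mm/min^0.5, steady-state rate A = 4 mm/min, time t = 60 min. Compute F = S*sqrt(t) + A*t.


F = S*sqrt(t) + A*t
F = 10*sqrt(60) + 4*60
F = 10*7.745967 + 240

317.4597 mm


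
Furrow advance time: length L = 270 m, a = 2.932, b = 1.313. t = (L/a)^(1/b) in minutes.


t = (L/a)^(1/b)
t = (270/2.932)^(1/1.313)
t = 92.087312^(1/1.313)

31.3302 min


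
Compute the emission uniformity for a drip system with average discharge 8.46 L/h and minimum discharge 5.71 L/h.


EU = (q_min/q_avg)*100 = (5.71/8.46)*100 = 67.4941%

67.4941 %


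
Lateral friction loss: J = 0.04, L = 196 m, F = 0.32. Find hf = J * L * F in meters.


hf = J * L * F = 0.04 * 196 * 0.32 = 2.5088 m

2.5088 m


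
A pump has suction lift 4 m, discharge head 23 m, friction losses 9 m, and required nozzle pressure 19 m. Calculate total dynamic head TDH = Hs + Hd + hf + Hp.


TDH = Hs + Hd + hf + Hp = 4 + 23 + 9 + 19 = 55

55 m


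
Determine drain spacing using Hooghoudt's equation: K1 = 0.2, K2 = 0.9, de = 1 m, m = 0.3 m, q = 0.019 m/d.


S^2 = 8*K2*de*m/q + 4*K1*m^2/q
S^2 = 8*0.9*1*0.3/0.019 + 4*0.2*0.3^2/0.019
S = sqrt(117.4737)

10.8385 m


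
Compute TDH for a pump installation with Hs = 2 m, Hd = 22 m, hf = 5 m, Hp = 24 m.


TDH = Hs + Hd + hf + Hp = 2 + 22 + 5 + 24 = 53

53 m


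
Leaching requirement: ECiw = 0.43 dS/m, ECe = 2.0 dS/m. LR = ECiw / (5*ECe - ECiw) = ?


LR = ECiw / (5*ECe - ECiw)
LR = 0.43 / (5*2.0 - 0.43)
LR = 0.43 / 9.5700

0.0449


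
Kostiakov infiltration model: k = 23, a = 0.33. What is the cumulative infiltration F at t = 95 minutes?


F = k * t^a = 23 * 95^0.33
F = 23 * 4.494163

103.3657 mm


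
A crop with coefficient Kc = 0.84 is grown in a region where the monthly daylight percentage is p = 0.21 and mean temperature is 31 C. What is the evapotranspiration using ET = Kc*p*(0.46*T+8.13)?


ET = Kc * p * (0.46*T + 8.13)
ET = 0.84 * 0.21 * (0.46*31 + 8.13)
ET = 0.84 * 0.21 * 22.3900

3.9496 mm/day


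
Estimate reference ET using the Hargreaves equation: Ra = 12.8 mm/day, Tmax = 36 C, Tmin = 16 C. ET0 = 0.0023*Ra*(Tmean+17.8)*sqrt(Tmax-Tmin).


Tmean = (Tmax + Tmin)/2 = (36 + 16)/2 = 26.0
ET0 = 0.0023 * 12.8 * (26.0 + 17.8) * sqrt(36 - 16)
ET0 = 0.0023 * 12.8 * 43.8 * 4.472136

5.7667 mm/day


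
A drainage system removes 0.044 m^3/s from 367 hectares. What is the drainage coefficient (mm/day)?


DC = Q * 86400 / (A * 10000) * 1000
DC = 0.044 * 86400 / (367 * 10000) * 1000
DC = 3801600.0000 / 3670000

1.0359 mm/day


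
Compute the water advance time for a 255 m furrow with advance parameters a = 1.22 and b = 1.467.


t = (L/a)^(1/b)
t = (255/1.22)^(1/1.467)
t = 209.016393^(1/1.467)

38.1577 min


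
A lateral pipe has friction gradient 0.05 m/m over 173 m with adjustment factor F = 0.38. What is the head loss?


hf = J * L * F = 0.05 * 173 * 0.38 = 3.2870 m

3.2870 m


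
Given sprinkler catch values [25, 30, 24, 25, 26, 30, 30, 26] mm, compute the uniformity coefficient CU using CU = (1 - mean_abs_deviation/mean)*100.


mean = 27.000000 mm
MAD = 2.250000 mm
CU = (1 - 2.250000/27.000000)*100

91.6667 %


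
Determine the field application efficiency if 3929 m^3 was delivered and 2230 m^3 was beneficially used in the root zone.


Ea = V_root / V_field * 100 = 2230 / 3929 * 100 = 56.7574%

56.7574 %


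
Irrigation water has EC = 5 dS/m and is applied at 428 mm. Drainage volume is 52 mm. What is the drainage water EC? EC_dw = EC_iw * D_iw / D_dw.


EC_dw = EC_iw * D_iw / D_dw
EC_dw = 5 * 428 / 52
EC_dw = 2140 / 52

41.1538 dS/m


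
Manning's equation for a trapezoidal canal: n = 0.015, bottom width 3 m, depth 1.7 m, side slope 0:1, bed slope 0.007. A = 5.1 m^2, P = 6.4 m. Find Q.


R = A/P = 5.1/6.4 = 0.796875
Q = (1/0.015) * 5.1 * 0.796875^(2/3) * 0.007^0.5

24.4505 m^3/s


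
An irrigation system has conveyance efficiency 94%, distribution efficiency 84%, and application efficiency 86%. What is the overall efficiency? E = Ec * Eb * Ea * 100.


Ec = 0.94, Eb = 0.84, Ea = 0.86
E = 0.94 * 0.84 * 0.86 * 100 = 67.9056%

67.9056 %


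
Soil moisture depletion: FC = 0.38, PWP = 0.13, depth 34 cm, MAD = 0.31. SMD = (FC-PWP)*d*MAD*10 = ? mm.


SMD = (FC - PWP) * d * MAD * 10
SMD = (0.38 - 0.13) * 34 * 0.31 * 10
SMD = 0.2500 * 34 * 0.31 * 10

26.3500 mm


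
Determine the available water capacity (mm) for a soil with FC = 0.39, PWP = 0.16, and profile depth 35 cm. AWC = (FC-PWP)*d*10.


AWC = (FC - PWP) * d * 10
AWC = (0.39 - 0.16) * 35 * 10
AWC = 0.2300 * 35 * 10

80.5000 mm


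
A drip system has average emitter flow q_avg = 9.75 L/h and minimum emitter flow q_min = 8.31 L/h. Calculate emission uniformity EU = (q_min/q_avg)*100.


EU = (q_min/q_avg)*100 = (8.31/9.75)*100 = 85.2308%

85.2308 %


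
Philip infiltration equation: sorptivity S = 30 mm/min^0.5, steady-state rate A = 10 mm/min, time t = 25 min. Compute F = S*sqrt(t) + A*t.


F = S*sqrt(t) + A*t
F = 30*sqrt(25) + 10*25
F = 30*5.000000 + 250

400.0000 mm


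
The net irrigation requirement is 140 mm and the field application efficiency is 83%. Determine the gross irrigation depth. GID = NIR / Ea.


Ea = 83% = 0.83
GID = NIR / Ea = 140 / 0.83 = 168.6747 mm

168.6747 mm


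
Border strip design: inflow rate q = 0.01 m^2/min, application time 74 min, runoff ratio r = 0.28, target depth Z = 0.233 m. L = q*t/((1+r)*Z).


L = q*t/((1+r)*Z)
L = 0.01*74/((1+0.28)*0.233)
L = 0.74/0.29824

2.4812 m


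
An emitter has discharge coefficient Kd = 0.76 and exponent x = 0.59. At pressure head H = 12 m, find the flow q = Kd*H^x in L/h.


q = Kd * H^x = 0.76 * 12^0.59 = 0.76 * 4.332284

3.2925 L/h


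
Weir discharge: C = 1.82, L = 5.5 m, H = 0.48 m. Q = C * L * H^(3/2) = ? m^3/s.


Q = C * L * H^(3/2) = 1.82 * 5.5 * 0.48^1.5 = 1.82 * 5.5 * 0.332554

3.3289 m^3/s


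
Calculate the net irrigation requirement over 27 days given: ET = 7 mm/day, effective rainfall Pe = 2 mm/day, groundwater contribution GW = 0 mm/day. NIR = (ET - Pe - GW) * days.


Daily deficit = ET - Pe - GW = 7 - 2 - 0 = 5 mm/day
NIR = 5 * 27 = 135 mm

135.0000 mm


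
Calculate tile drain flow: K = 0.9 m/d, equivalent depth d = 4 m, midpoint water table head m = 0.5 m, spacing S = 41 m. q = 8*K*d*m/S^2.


q = 8*K*d*m/S^2
q = 8*0.9*4*0.5/41^2
q = 14.4000 / 1681

0.0086 m/d


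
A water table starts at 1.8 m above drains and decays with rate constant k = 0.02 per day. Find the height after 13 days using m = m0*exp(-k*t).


m = m0 * exp(-k*t)
m = 1.8 * exp(-0.02 * 13)
m = 1.8 * exp(-0.2600)

1.3879 m


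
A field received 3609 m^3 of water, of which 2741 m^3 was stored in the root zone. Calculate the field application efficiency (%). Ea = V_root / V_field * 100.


Ea = V_root / V_field * 100 = 2741 / 3609 * 100 = 75.9490%

75.9490 %


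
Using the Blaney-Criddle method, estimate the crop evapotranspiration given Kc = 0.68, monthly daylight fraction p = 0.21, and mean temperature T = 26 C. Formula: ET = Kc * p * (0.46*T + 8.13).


ET = Kc * p * (0.46*T + 8.13)
ET = 0.68 * 0.21 * (0.46*26 + 8.13)
ET = 0.68 * 0.21 * 20.0900

2.8689 mm/day


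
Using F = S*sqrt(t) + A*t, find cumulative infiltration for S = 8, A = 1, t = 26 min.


F = S*sqrt(t) + A*t
F = 8*sqrt(26) + 1*26
F = 8*5.099020 + 26

66.7922 mm


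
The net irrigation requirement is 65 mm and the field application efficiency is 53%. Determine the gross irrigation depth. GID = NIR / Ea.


Ea = 53% = 0.53
GID = NIR / Ea = 65 / 0.53 = 122.6415 mm

122.6415 mm


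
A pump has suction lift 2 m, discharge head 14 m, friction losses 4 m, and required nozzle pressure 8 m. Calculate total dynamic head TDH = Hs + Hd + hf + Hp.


TDH = Hs + Hd + hf + Hp = 2 + 14 + 4 + 8 = 28

28 m


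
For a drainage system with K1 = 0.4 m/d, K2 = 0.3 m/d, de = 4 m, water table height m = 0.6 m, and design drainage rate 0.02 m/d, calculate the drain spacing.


S^2 = 8*K2*de*m/q + 4*K1*m^2/q
S^2 = 8*0.3*4*0.6/0.02 + 4*0.4*0.6^2/0.02
S = sqrt(316.8000)

17.7989 m


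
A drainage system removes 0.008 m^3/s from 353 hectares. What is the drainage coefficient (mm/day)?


DC = Q * 86400 / (A * 10000) * 1000
DC = 0.008 * 86400 / (353 * 10000) * 1000
DC = 691200.0000 / 3530000

0.1958 mm/day


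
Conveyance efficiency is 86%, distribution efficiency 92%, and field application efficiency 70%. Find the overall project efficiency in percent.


Ec = 0.86, Eb = 0.92, Ea = 0.7
E = 0.86 * 0.92 * 0.7 * 100 = 55.3840%

55.3840 %


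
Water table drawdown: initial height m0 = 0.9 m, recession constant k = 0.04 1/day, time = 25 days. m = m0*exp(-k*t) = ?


m = m0 * exp(-k*t)
m = 0.9 * exp(-0.04 * 25)
m = 0.9 * exp(-1.0000)

0.3311 m


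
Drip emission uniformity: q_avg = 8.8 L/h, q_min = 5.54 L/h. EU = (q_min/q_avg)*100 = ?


EU = (q_min/q_avg)*100 = (5.54/8.8)*100 = 62.9545%

62.9545 %


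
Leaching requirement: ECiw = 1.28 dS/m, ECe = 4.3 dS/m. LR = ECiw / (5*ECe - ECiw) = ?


LR = ECiw / (5*ECe - ECiw)
LR = 1.28 / (5*4.3 - 1.28)
LR = 1.28 / 20.2200

0.0633


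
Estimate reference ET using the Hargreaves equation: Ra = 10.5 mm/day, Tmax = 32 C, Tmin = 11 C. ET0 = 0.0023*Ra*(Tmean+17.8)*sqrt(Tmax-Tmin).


Tmean = (Tmax + Tmin)/2 = (32 + 11)/2 = 21.5
ET0 = 0.0023 * 10.5 * (21.5 + 17.8) * sqrt(32 - 11)
ET0 = 0.0023 * 10.5 * 39.3 * 4.582576

4.3493 mm/day


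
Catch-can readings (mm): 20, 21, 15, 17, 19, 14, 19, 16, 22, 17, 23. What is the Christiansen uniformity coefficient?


mean = 18.454545 mm
MAD = 2.413223 mm
CU = (1 - 2.413223/18.454545)*100

86.9234 %


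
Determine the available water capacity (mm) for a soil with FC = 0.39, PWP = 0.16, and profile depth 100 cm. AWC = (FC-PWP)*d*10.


AWC = (FC - PWP) * d * 10
AWC = (0.39 - 0.16) * 100 * 10
AWC = 0.2300 * 100 * 10

230.0000 mm


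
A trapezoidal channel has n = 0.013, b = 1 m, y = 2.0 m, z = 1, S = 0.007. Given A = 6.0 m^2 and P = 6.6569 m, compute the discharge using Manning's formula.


R = A/P = 6.0/6.6569 = 0.901320
Q = (1/0.013) * 6.0 * 0.901320^(2/3) * 0.007^0.5

36.0310 m^3/s


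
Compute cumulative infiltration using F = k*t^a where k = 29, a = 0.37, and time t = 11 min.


F = k * t^a = 29 * 11^0.37
F = 29 * 2.428372

70.4228 mm


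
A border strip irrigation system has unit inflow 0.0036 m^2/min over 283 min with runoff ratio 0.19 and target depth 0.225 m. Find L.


L = q*t/((1+r)*Z)
L = 0.0036*283/((1+0.19)*0.225)
L = 1.0188/0.26775

3.8050 m


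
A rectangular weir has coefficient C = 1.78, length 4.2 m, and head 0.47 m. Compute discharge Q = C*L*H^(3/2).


Q = C * L * H^(3/2) = 1.78 * 4.2 * 0.47^1.5 = 1.78 * 4.2 * 0.322216

2.4089 m^3/s


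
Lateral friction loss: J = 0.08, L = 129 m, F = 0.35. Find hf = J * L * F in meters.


hf = J * L * F = 0.08 * 129 * 0.35 = 3.6120 m

3.6120 m


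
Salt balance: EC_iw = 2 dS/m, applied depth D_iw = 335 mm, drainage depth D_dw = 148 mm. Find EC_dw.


EC_dw = EC_iw * D_iw / D_dw
EC_dw = 2 * 335 / 148
EC_dw = 670 / 148

4.5270 dS/m


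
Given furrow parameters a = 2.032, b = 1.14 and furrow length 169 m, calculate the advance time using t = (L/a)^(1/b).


t = (L/a)^(1/b)
t = (169/2.032)^(1/1.14)
t = 83.169291^(1/1.14)

48.3257 min


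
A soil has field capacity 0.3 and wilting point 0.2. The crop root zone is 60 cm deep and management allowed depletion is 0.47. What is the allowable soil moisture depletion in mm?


SMD = (FC - PWP) * d * MAD * 10
SMD = (0.3 - 0.2) * 60 * 0.47 * 10
SMD = 0.1000 * 60 * 0.47 * 10

28.2000 mm


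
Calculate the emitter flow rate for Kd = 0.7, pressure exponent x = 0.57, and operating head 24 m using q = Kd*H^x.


q = Kd * H^x = 0.7 * 24^0.57 = 0.7 * 6.119563

4.2837 L/h


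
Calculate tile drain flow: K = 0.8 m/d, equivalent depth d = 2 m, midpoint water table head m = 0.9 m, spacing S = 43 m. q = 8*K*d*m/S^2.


q = 8*K*d*m/S^2
q = 8*0.8*2*0.9/43^2
q = 11.5200 / 1849

0.0062 m/d


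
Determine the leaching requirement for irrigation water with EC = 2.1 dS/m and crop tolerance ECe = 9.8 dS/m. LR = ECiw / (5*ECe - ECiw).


LR = ECiw / (5*ECe - ECiw)
LR = 2.1 / (5*9.8 - 2.1)
LR = 2.1 / 46.9000

0.0448


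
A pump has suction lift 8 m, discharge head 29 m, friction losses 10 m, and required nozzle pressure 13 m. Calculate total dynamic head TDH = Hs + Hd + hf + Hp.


TDH = Hs + Hd + hf + Hp = 8 + 29 + 10 + 13 = 60

60 m


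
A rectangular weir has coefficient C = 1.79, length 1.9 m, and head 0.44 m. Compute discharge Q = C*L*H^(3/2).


Q = C * L * H^(3/2) = 1.79 * 1.9 * 0.44^1.5 = 1.79 * 1.9 * 0.291863

0.9926 m^3/s


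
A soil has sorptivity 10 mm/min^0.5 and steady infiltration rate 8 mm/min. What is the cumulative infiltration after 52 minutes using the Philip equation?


F = S*sqrt(t) + A*t
F = 10*sqrt(52) + 8*52
F = 10*7.211103 + 416

488.1110 mm


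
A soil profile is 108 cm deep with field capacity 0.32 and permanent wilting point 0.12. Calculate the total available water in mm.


AWC = (FC - PWP) * d * 10
AWC = (0.32 - 0.12) * 108 * 10
AWC = 0.2000 * 108 * 10

216.0000 mm


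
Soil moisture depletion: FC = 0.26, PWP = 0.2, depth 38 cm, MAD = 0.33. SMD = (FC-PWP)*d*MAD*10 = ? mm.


SMD = (FC - PWP) * d * MAD * 10
SMD = (0.26 - 0.2) * 38 * 0.33 * 10
SMD = 0.0600 * 38 * 0.33 * 10

7.5240 mm


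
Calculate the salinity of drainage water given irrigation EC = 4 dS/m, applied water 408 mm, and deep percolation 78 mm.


EC_dw = EC_iw * D_iw / D_dw
EC_dw = 4 * 408 / 78
EC_dw = 1632 / 78

20.9231 dS/m


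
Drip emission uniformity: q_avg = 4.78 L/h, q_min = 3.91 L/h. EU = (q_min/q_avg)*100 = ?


EU = (q_min/q_avg)*100 = (3.91/4.78)*100 = 81.7992%

81.7992 %


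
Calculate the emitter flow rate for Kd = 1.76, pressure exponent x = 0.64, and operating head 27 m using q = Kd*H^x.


q = Kd * H^x = 1.76 * 27^0.64 = 1.76 * 8.242763

14.5073 L/h


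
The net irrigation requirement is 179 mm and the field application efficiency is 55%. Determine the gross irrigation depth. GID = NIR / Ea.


Ea = 55% = 0.55
GID = NIR / Ea = 179 / 0.55 = 325.4545 mm

325.4545 mm


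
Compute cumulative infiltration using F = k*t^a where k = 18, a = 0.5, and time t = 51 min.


F = k * t^a = 18 * 51^0.5
F = 18 * 7.141428

128.5457 mm


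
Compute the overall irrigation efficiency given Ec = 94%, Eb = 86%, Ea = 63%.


Ec = 0.94, Eb = 0.86, Ea = 0.63
E = 0.94 * 0.86 * 0.63 * 100 = 50.9292%

50.9292 %


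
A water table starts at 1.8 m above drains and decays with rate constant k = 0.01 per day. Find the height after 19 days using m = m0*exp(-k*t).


m = m0 * exp(-k*t)
m = 1.8 * exp(-0.01 * 19)
m = 1.8 * exp(-0.1900)

1.4885 m


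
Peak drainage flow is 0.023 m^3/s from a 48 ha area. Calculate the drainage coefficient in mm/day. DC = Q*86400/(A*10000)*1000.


DC = Q * 86400 / (A * 10000) * 1000
DC = 0.023 * 86400 / (48 * 10000) * 1000
DC = 1987200.0000 / 480000

4.1400 mm/day


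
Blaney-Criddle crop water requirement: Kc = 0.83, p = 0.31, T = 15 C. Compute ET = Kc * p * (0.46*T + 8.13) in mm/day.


ET = Kc * p * (0.46*T + 8.13)
ET = 0.83 * 0.31 * (0.46*15 + 8.13)
ET = 0.83 * 0.31 * 15.0300

3.8672 mm/day


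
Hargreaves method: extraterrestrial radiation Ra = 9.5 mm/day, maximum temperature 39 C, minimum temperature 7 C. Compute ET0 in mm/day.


Tmean = (Tmax + Tmin)/2 = (39 + 7)/2 = 23.0
ET0 = 0.0023 * 9.5 * (23.0 + 17.8) * sqrt(39 - 7)
ET0 = 0.0023 * 9.5 * 40.8 * 5.656854

5.0430 mm/day


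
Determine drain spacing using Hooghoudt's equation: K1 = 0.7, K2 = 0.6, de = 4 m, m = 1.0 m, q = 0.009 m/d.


S^2 = 8*K2*de*m/q + 4*K1*m^2/q
S^2 = 8*0.6*4*1.0/0.009 + 4*0.7*1.0^2/0.009
S = sqrt(2444.4444)

49.4413 m


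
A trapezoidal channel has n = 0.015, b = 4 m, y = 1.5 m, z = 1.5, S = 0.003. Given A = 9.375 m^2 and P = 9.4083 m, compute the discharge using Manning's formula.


R = A/P = 9.375/9.4083 = 0.996461
Q = (1/0.015) * 9.375 * 0.996461^(2/3) * 0.003^0.5

34.1518 m^3/s


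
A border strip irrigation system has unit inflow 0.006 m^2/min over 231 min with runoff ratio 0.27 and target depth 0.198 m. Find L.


L = q*t/((1+r)*Z)
L = 0.006*231/((1+0.27)*0.198)
L = 1.386/0.25146

5.5118 m


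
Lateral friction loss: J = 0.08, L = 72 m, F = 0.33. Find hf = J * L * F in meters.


hf = J * L * F = 0.08 * 72 * 0.33 = 1.9008 m

1.9008 m


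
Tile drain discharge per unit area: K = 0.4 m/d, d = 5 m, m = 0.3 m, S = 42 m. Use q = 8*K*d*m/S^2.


q = 8*K*d*m/S^2
q = 8*0.4*5*0.3/42^2
q = 4.8000 / 1764

0.0027 m/d


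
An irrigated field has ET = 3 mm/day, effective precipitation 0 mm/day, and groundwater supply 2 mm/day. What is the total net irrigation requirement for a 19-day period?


Daily deficit = ET - Pe - GW = 3 - 0 - 2 = 1 mm/day
NIR = 1 * 19 = 19 mm

19.0000 mm


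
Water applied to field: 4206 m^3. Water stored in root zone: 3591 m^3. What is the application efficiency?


Ea = V_root / V_field * 100 = 3591 / 4206 * 100 = 85.3780%

85.3780 %


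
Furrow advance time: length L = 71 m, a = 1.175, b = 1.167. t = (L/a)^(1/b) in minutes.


t = (L/a)^(1/b)
t = (71/1.175)^(1/1.167)
t = 60.425532^(1/1.167)

33.5988 min


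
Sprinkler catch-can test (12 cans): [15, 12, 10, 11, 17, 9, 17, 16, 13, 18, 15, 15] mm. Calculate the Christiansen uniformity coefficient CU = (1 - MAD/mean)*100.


mean = 14.000000 mm
MAD = 2.500000 mm
CU = (1 - 2.500000/14.000000)*100

82.1429 %


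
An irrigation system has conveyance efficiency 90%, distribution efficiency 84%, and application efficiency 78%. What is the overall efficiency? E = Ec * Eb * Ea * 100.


Ec = 0.9, Eb = 0.84, Ea = 0.78
E = 0.9 * 0.84 * 0.78 * 100 = 58.9680%

58.9680 %


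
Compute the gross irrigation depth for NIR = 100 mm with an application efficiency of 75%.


Ea = 75% = 0.75
GID = NIR / Ea = 100 / 0.75 = 133.3333 mm

133.3333 mm


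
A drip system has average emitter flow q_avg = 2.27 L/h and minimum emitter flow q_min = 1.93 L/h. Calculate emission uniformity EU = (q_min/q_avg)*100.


EU = (q_min/q_avg)*100 = (1.93/2.27)*100 = 85.0220%

85.0220 %


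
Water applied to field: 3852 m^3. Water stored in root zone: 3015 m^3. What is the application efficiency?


Ea = V_root / V_field * 100 = 3015 / 3852 * 100 = 78.2710%

78.2710 %


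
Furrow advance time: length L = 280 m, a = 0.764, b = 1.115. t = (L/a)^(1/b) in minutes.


t = (L/a)^(1/b)
t = (280/0.764)^(1/1.115)
t = 366.492147^(1/1.115)

199.3469 min


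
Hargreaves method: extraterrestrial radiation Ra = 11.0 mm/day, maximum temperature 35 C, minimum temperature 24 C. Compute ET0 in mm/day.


Tmean = (Tmax + Tmin)/2 = (35 + 24)/2 = 29.5
ET0 = 0.0023 * 11.0 * (29.5 + 17.8) * sqrt(35 - 24)
ET0 = 0.0023 * 11.0 * 47.3 * 3.316625

3.9690 mm/day


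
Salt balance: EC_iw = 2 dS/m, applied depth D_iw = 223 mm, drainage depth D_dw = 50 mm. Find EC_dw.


EC_dw = EC_iw * D_iw / D_dw
EC_dw = 2 * 223 / 50
EC_dw = 446 / 50

8.9200 dS/m


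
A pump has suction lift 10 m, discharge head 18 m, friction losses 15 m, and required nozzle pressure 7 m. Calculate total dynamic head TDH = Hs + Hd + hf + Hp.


TDH = Hs + Hd + hf + Hp = 10 + 18 + 15 + 7 = 50

50 m


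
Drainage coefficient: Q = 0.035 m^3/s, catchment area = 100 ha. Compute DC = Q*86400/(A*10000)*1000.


DC = Q * 86400 / (A * 10000) * 1000
DC = 0.035 * 86400 / (100 * 10000) * 1000
DC = 3024000.0000 / 1000000

3.0240 mm/day


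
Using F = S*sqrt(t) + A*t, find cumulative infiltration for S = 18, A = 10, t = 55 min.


F = S*sqrt(t) + A*t
F = 18*sqrt(55) + 10*55
F = 18*7.416198 + 550

683.4916 mm


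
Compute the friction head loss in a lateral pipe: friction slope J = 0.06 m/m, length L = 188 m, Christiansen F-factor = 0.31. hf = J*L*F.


hf = J * L * F = 0.06 * 188 * 0.31 = 3.4968 m

3.4968 m


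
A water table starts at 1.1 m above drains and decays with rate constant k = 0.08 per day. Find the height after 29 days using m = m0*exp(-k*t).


m = m0 * exp(-k*t)
m = 1.1 * exp(-0.08 * 29)
m = 1.1 * exp(-2.3200)

0.1081 m


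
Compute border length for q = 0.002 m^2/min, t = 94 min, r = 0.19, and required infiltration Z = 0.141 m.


L = q*t/((1+r)*Z)
L = 0.002*94/((1+0.19)*0.141)
L = 0.188/0.16779

1.1204 m


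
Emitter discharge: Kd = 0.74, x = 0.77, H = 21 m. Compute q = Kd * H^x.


q = Kd * H^x = 0.74 * 21^0.77 = 0.74 * 10.425787

7.7151 L/h


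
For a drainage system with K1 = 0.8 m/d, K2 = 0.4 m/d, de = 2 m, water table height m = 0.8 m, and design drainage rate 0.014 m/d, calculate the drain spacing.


S^2 = 8*K2*de*m/q + 4*K1*m^2/q
S^2 = 8*0.4*2*0.8/0.014 + 4*0.8*0.8^2/0.014
S = sqrt(512.0000)

22.6274 m


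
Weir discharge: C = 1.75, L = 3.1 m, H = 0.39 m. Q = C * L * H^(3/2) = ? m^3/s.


Q = C * L * H^(3/2) = 1.75 * 3.1 * 0.39^1.5 = 1.75 * 3.1 * 0.243555

1.3213 m^3/s


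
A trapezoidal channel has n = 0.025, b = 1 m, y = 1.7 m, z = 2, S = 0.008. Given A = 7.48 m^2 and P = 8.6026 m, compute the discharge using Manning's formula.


R = A/P = 7.48/8.6026 = 0.869505
Q = (1/0.025) * 7.48 * 0.869505^(2/3) * 0.008^0.5

24.3793 m^3/s


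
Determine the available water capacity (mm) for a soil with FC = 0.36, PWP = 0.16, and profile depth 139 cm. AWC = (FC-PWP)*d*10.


AWC = (FC - PWP) * d * 10
AWC = (0.36 - 0.16) * 139 * 10
AWC = 0.2000 * 139 * 10

278.0000 mm


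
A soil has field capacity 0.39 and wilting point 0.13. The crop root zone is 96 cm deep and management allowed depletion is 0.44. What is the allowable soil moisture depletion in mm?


SMD = (FC - PWP) * d * MAD * 10
SMD = (0.39 - 0.13) * 96 * 0.44 * 10
SMD = 0.2600 * 96 * 0.44 * 10

109.8240 mm


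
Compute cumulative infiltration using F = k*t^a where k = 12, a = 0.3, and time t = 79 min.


F = k * t^a = 12 * 79^0.3
F = 12 * 3.709267

44.5112 mm


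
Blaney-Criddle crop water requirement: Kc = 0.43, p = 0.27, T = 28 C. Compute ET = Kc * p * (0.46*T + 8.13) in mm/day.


ET = Kc * p * (0.46*T + 8.13)
ET = 0.43 * 0.27 * (0.46*28 + 8.13)
ET = 0.43 * 0.27 * 21.0100

2.4393 mm/day


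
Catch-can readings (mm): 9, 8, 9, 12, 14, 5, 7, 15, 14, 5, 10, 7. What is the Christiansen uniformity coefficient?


mean = 9.583333 mm
MAD = 2.847222 mm
CU = (1 - 2.847222/9.583333)*100

70.2899 %


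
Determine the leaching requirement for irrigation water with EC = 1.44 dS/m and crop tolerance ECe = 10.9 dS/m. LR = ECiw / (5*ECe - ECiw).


LR = ECiw / (5*ECe - ECiw)
LR = 1.44 / (5*10.9 - 1.44)
LR = 1.44 / 53.0600

0.0271


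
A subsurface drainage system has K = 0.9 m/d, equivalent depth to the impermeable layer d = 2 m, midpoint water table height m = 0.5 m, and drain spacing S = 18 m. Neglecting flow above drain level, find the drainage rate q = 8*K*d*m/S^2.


q = 8*K*d*m/S^2
q = 8*0.9*2*0.5/18^2
q = 7.2000 / 324

0.0222 m/d


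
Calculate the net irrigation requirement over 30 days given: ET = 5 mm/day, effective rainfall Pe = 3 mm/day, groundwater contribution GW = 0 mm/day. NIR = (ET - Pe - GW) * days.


Daily deficit = ET - Pe - GW = 5 - 3 - 0 = 2 mm/day
NIR = 2 * 30 = 60 mm

60.0000 mm


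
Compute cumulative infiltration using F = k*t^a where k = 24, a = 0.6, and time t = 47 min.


F = k * t^a = 24 * 47^0.6
F = 24 * 10.075317

241.8076 mm


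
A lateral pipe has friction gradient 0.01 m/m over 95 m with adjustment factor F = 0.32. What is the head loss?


hf = J * L * F = 0.01 * 95 * 0.32 = 0.3040 m

0.3040 m


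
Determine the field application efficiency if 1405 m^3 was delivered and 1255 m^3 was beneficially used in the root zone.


Ea = V_root / V_field * 100 = 1255 / 1405 * 100 = 89.3238%

89.3238 %


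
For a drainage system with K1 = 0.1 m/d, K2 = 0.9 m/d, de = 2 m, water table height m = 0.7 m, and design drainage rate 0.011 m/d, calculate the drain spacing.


S^2 = 8*K2*de*m/q + 4*K1*m^2/q
S^2 = 8*0.9*2*0.7/0.011 + 4*0.1*0.7^2/0.011
S = sqrt(934.1818)

30.5644 m


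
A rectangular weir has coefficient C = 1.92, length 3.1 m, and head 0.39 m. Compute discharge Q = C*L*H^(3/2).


Q = C * L * H^(3/2) = 1.92 * 3.1 * 0.39^1.5 = 1.92 * 3.1 * 0.243555

1.4496 m^3/s


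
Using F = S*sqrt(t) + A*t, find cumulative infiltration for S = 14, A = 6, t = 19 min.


F = S*sqrt(t) + A*t
F = 14*sqrt(19) + 6*19
F = 14*4.358899 + 114

175.0246 mm


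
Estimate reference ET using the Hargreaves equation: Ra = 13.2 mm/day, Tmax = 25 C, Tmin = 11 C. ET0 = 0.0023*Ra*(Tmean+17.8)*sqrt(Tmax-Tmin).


Tmean = (Tmax + Tmin)/2 = (25 + 11)/2 = 18.0
ET0 = 0.0023 * 13.2 * (18.0 + 17.8) * sqrt(25 - 11)
ET0 = 0.0023 * 13.2 * 35.8 * 3.741657

4.0668 mm/day


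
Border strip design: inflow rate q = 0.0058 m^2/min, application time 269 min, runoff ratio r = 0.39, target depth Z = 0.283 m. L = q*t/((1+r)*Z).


L = q*t/((1+r)*Z)
L = 0.0058*269/((1+0.39)*0.283)
L = 1.5602/0.39337

3.9662 m


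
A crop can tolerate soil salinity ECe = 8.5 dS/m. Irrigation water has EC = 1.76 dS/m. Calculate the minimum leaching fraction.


LR = ECiw / (5*ECe - ECiw)
LR = 1.76 / (5*8.5 - 1.76)
LR = 1.76 / 40.7400

0.0432


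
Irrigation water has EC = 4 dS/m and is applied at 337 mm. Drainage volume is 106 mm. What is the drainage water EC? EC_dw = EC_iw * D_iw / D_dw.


EC_dw = EC_iw * D_iw / D_dw
EC_dw = 4 * 337 / 106
EC_dw = 1348 / 106

12.7170 dS/m


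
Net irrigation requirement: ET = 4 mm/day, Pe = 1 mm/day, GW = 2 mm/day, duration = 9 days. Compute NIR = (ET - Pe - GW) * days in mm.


Daily deficit = ET - Pe - GW = 4 - 1 - 2 = 1 mm/day
NIR = 1 * 9 = 9 mm

9.0000 mm


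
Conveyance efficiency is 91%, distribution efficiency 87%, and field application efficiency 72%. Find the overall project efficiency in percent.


Ec = 0.91, Eb = 0.87, Ea = 0.72
E = 0.91 * 0.87 * 0.72 * 100 = 57.0024%

57.0024 %


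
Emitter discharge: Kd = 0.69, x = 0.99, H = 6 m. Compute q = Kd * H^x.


q = Kd * H^x = 0.69 * 6^0.99 = 0.69 * 5.893452

4.0665 L/h


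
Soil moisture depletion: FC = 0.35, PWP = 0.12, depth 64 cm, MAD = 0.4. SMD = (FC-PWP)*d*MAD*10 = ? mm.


SMD = (FC - PWP) * d * MAD * 10
SMD = (0.35 - 0.12) * 64 * 0.4 * 10
SMD = 0.2300 * 64 * 0.4 * 10

58.8800 mm
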